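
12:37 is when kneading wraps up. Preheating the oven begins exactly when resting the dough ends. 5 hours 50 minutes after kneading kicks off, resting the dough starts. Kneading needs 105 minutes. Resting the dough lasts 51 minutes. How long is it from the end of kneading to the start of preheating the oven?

Kneading starts at 12:37 − 105 min = 10:52.
Resting the dough starts at 10:52 + 350 min = 16:42.
Resting the dough ends at 16:42 + 51 min = 17:33.
So preheating the oven starts at 17:33.
From 12:37 to 17:33 is 296 minutes.

296 minutes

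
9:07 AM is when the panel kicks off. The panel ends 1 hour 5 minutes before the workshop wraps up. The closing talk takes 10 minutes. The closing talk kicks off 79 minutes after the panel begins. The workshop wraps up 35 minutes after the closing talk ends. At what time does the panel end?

The closing talk starts at 9:07 AM + 79 min = 10:26 AM.
The closing talk ends at 10:26 AM + 10 min = 10:36 AM.
The workshop ends at 10:36 AM + 35 min = 11:11 AM.
The panel ends at 11:11 AM − 65 min = 10:06 AM.

10:06 AM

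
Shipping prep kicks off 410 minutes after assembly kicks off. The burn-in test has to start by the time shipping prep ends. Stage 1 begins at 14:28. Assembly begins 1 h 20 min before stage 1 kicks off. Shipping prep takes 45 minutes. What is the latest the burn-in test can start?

Assembly starts at 14:28 − 80 min = 13:08.
Shipping prep starts at 13:08 + 410 min = 19:58.
Shipping prep ends at 19:58 + 45 min = 20:43.
The burn-in test is bounded by shipping prep, so the latest it can start is 20:43.

20:43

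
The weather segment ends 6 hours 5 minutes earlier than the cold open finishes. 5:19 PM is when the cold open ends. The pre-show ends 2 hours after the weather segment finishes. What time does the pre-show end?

The weather segment ends at 5:19 PM − 365 min = 11:14 AM.
The pre-show ends at 11:14 AM + 120 min = 1:14 PM.

1:14 PM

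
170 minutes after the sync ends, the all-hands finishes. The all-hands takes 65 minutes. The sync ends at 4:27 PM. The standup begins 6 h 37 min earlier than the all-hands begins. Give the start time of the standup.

11:35 AM

The all-hands ends at 4:27 PM + 170 min = 7:17 PM.
The all-hands starts at 7:17 PM − 65 min = 6:12 PM.
The standup starts at 6:12 PM − 397 min = 11:35 AM.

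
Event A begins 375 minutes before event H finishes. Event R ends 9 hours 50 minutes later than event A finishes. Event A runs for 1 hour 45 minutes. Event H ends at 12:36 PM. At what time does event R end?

5:56 PM

Event A starts at 12:36 PM − 375 min = 6:21 AM.
Event A ends at 6:21 AM + 105 min = 8:06 AM.
Event R ends at 8:06 AM + 590 min = 5:56 PM.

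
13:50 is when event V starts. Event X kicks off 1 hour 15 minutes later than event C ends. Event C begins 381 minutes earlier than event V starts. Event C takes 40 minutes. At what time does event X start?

09:24

Event C starts at 13:50 − 381 min = 07:29.
Event C ends at 07:29 + 40 min = 08:09.
Event X starts at 08:09 + 75 min = 09:24.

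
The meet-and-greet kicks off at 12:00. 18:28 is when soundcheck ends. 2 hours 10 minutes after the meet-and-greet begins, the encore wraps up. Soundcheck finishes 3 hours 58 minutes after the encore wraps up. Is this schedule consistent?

The encore ends at 12:00 + 130 min = 14:10.
Soundcheck ends at 14:10 + 238 min = 18:08.
But soundcheck is also said to end at 18:28 — a 20-minute conflict.

No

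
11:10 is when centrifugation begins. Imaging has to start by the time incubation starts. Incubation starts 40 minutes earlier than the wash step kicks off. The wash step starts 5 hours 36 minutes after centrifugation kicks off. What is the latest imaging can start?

The wash step starts at 11:10 + 336 min = 16:46.
Incubation starts at 16:46 − 40 min = 16:06.
Imaging is bounded by incubation, so the latest it can start is 16:06.

16:06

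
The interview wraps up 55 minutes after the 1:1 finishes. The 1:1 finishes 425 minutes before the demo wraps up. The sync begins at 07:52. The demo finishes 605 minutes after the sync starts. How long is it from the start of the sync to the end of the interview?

235 minutes

The demo ends at 07:52 + 605 min = 17:57.
The 1:1 ends at 17:57 − 425 min = 10:52.
The interview ends at 10:52 + 55 min = 11:47.
From 07:52 to 11:47 is 235 minutes.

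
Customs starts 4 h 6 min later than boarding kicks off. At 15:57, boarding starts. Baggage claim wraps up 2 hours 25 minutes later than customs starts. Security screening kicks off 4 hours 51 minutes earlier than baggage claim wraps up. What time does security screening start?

Customs starts at 15:57 + 246 min = 20:03.
Baggage claim ends at 20:03 + 145 min = 22:28.
Security screening starts at 22:28 − 291 min = 17:37.

17:37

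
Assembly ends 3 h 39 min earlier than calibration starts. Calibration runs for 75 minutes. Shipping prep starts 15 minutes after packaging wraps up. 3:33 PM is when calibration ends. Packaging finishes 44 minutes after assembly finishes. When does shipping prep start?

Calibration starts at 3:33 PM − 75 min = 2:18 PM.
Assembly ends at 2:18 PM − 219 min = 10:39 AM.
Packaging ends at 10:39 AM + 44 min = 11:23 AM.
Shipping prep starts at 11:23 AM + 15 min = 11:38 AM.

11:38 AM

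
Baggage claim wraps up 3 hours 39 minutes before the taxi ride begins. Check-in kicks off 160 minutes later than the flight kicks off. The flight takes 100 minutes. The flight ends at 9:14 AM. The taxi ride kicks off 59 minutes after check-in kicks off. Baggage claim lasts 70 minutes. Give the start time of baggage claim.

The flight starts at 9:14 AM − 100 min = 7:34 AM.
Check-in starts at 7:34 AM + 160 min = 10:14 AM.
The taxi ride starts at 10:14 AM + 59 min = 11:13 AM.
Baggage claim ends at 11:13 AM − 219 min = 7:34 AM.
Baggage claim starts at 7:34 AM − 70 min = 6:24 AM.

6:24 AM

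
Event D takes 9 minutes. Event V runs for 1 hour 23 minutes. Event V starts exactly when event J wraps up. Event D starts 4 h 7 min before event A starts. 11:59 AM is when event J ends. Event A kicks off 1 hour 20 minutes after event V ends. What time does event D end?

10:44 AM

Event V starts at 11:59 AM.
Event V ends at 11:59 AM + 83 min = 1:22 PM.
Event A starts at 1:22 PM + 80 min = 2:42 PM.
Event D starts at 2:42 PM − 247 min = 10:35 AM.
Event D ends at 10:35 AM + 9 min = 10:44 AM.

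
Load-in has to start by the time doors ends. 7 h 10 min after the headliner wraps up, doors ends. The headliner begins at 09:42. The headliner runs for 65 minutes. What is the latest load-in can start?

The headliner ends at 09:42 + 65 min = 10:47.
Doors ends at 10:47 + 430 min = 17:57.
Load-in is bounded by doors, so the latest it can start is 17:57.

17:57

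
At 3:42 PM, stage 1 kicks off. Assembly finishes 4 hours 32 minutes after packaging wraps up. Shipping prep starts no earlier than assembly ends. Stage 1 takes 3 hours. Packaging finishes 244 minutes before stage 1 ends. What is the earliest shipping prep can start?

7:10 PM

Stage 1 ends at 3:42 PM + 180 min = 6:42 PM.
Packaging ends at 6:42 PM − 244 min = 2:38 PM.
Assembly ends at 2:38 PM + 272 min = 7:10 PM.
Shipping prep is bounded by assembly, so the earliest it can start is 7:10 PM.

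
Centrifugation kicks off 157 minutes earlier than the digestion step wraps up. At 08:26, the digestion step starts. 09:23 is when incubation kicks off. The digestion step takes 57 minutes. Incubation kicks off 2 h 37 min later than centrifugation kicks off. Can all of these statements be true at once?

The digestion step ends at 08:26 + 57 min = 09:23.
Centrifugation starts at 09:23 − 157 min = 06:46.
Incubation starts at 06:46 + 157 min = 09:23.
That matches the stated 09:23, so the schedule is consistent.

Yes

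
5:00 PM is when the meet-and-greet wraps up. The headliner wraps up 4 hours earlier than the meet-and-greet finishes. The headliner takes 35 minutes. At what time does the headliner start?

12:25 PM

The headliner ends at 5:00 PM − 240 min = 1:00 PM.
The headliner starts at 1:00 PM − 35 min = 12:25 PM.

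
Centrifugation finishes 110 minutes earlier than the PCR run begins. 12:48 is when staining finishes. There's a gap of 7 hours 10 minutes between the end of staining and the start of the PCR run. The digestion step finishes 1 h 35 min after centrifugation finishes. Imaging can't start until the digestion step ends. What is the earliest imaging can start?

19:43

The PCR run starts at 12:48 + 430 min = 19:58.
Centrifugation ends at 19:58 − 110 min = 18:08.
The digestion step ends at 18:08 + 95 min = 19:43.
Imaging is bounded by the digestion step, so the earliest it can start is 19:43.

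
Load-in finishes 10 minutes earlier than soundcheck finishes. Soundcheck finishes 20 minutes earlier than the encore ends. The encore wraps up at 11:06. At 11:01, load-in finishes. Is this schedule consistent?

No

Soundcheck ends at 11:06 − 20 min = 10:46.
Load-in ends at 10:46 − 10 min = 10:36.
But load-in is also said to end at 11:01 — a 25-minute conflict.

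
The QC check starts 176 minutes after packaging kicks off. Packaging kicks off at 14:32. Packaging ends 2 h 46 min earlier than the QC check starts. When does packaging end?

The QC check starts at 14:32 + 176 min = 17:28.
Packaging ends at 17:28 − 166 min = 14:42.

14:42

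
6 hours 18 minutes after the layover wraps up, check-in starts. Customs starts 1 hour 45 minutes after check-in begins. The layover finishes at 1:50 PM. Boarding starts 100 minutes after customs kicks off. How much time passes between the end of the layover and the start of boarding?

Check-in starts at 1:50 PM + 378 min = 8:08 PM.
Customs starts at 8:08 PM + 105 min = 9:53 PM.
Boarding starts at 9:53 PM + 100 min = 11:33 PM.
From 1:50 PM to 11:33 PM is 583 minutes.

583 minutes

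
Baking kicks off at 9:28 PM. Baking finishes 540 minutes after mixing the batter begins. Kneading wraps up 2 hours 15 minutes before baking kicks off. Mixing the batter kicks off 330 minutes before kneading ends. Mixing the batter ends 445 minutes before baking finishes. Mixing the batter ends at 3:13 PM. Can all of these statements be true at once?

Kneading ends at 9:28 PM − 135 min = 7:13 PM.
Mixing the batter starts at 7:13 PM − 330 min = 1:43 PM.
Baking ends at 1:43 PM + 540 min = 10:43 PM.
Mixing the batter ends at 10:43 PM − 445 min = 3:18 PM.
But mixing the batter is also said to end at 3:13 PM — a 5-minute conflict.

No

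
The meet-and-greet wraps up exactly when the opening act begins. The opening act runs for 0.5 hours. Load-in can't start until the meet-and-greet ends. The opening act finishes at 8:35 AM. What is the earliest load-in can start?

The opening act starts at 8:35 AM − 30 min = 8:05 AM.
So the meet-and-greet ends at 8:05 AM.
Load-in is bounded by the meet-and-greet, so the earliest it can start is 8:05 AM.

8:05 AM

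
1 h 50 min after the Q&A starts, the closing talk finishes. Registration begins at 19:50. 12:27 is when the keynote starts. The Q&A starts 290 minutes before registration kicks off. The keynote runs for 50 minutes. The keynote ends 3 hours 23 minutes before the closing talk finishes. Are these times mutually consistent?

The Q&A starts at 19:50 − 290 min = 15:00.
The closing talk ends at 15:00 + 110 min = 16:50.
The keynote ends at 16:50 − 203 min = 13:27.
The keynote starts at 13:27 − 50 min = 12:37.
But the keynote is also said to start at 12:27 — a 10-minute conflict.

No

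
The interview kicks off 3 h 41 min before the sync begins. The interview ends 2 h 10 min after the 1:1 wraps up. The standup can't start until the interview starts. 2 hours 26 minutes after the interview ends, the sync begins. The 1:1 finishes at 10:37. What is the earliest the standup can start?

The interview ends at 10:37 + 130 min = 12:47.
The sync starts at 12:47 + 146 min = 15:13.
The interview starts at 15:13 − 221 min = 11:32.
The standup is bounded by the interview, so the earliest it can start is 11:32.

11:32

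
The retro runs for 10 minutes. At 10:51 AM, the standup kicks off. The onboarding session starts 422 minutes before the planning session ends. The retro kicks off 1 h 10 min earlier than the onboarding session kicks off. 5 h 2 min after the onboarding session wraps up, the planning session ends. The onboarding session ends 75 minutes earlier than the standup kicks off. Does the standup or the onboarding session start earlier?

the onboarding session

The onboarding session ends at 10:51 AM − 75 min = 9:36 AM.
The planning session ends at 9:36 AM + 302 min = 2:38 PM.
The onboarding session starts at 2:38 PM − 422 min = 7:36 AM.
The standup starts at 10:51 AM and the onboarding session starts at 7:36 AM, so the onboarding session is first.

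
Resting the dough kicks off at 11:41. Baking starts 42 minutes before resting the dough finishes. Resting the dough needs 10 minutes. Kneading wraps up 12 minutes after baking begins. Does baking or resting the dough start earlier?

baking

Resting the dough ends at 11:41 + 10 min = 11:51.
Baking starts at 11:51 − 42 min = 11:09.
Baking starts at 11:09 and resting the dough starts at 11:41, so baking is first.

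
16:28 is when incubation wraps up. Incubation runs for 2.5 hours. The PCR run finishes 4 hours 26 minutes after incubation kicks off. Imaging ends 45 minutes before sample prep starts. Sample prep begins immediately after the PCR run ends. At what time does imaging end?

Incubation starts at 16:28 − 150 min = 13:58.
The PCR run ends at 13:58 + 266 min = 18:24.
So sample prep starts at 18:24.
Imaging ends at 18:24 − 45 min = 17:39.

17:39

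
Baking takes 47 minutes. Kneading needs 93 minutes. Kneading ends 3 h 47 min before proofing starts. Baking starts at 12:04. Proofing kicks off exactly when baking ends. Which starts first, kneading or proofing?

kneading

Baking ends at 12:04 + 47 min = 12:51.
So proofing starts at 12:51.
Kneading ends at 12:51 − 227 min = 09:04.
Kneading starts at 09:04 − 93 min = 07:31.
Kneading starts at 07:31 and proofing starts at 12:51, so kneading is first.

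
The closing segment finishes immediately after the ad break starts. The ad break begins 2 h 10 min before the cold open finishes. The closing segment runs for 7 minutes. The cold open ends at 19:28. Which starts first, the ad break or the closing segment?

The ad break starts at 19:28 − 130 min = 17:18.
So the closing segment ends at 17:18.
The closing segment starts at 17:18 − 7 min = 17:11.
The ad break starts at 17:18 and the closing segment starts at 17:11, so the closing segment is first.

the closing segment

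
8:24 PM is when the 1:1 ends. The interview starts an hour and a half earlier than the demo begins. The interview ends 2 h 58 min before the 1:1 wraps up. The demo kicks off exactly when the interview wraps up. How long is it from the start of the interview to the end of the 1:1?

The interview ends at 8:24 PM − 178 min = 5:26 PM.
So the demo starts at 5:26 PM.
The interview starts at 5:26 PM − 90 min = 3:56 PM.
From 3:56 PM to 8:24 PM is 4 hours 28 minutes.

4 hours 28 minutes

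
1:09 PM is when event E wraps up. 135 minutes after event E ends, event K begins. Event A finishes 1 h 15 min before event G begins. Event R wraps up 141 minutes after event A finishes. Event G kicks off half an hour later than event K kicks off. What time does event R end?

5:00 PM

Event K starts at 1:09 PM + 135 min = 3:24 PM.
Event G starts at 3:24 PM + 30 min = 3:54 PM.
Event A ends at 3:54 PM − 75 min = 2:39 PM.
Event R ends at 2:39 PM + 141 min = 5:00 PM.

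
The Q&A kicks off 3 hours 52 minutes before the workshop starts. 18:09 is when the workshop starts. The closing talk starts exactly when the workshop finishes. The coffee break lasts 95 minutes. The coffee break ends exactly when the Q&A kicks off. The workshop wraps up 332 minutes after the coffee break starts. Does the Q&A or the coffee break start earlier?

The Q&A starts at 18:09 − 232 min = 14:17.
So the coffee break ends at 14:17.
The coffee break starts at 14:17 − 95 min = 12:42.
The Q&A starts at 14:17 and the coffee break starts at 12:42, so the coffee break is first.

the coffee break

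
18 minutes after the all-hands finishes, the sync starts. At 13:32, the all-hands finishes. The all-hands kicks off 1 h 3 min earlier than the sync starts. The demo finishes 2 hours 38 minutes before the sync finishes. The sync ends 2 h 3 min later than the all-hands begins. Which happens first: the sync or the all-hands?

the all-hands

The sync starts at 13:32 + 18 min = 13:50.
The all-hands starts at 13:50 − 63 min = 12:47.
The sync starts at 13:50 and the all-hands starts at 12:47, so the all-hands is first.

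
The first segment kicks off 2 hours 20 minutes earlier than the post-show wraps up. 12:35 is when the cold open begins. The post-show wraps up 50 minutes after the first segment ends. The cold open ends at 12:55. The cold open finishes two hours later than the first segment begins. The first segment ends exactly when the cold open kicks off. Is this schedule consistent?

No

The first segment ends at 12:35.
The post-show ends at 12:35 + 50 min = 13:25.
The first segment starts at 13:25 − 140 min = 11:05.
The cold open ends at 11:05 + 120 min = 13:05.
But the cold open is also said to end at 12:55 — a 10-minute conflict.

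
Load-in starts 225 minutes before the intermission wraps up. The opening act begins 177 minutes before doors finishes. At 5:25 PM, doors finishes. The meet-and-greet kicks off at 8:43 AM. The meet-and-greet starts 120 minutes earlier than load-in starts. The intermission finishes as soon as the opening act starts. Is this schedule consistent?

The opening act starts at 5:25 PM − 177 min = 2:28 PM.
So the intermission ends at 2:28 PM.
Load-in starts at 2:28 PM − 225 min = 10:43 AM.
The meet-and-greet starts at 10:43 AM − 120 min = 8:43 AM.
That matches the stated 8:43 AM, so the schedule is consistent.

Yes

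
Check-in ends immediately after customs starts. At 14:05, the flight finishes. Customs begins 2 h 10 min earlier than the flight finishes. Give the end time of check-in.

11:55

Customs starts at 14:05 − 130 min = 11:55.
So check-in ends at 11:55.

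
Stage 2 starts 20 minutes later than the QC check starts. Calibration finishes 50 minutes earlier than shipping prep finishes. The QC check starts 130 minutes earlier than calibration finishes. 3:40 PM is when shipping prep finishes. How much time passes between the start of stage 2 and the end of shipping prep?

2 h 40 min

Calibration ends at 3:40 PM − 50 min = 2:50 PM.
The QC check starts at 2:50 PM − 130 min = 12:40 PM.
Stage 2 starts at 12:40 PM + 20 min = 1:00 PM.
From 1:00 PM to 3:40 PM is 2 h 40 min.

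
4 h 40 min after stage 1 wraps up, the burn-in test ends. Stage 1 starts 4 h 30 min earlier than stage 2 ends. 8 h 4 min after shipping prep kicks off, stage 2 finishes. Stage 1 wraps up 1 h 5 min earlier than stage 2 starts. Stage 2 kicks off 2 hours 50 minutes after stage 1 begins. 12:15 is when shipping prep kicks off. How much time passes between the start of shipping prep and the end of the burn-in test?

599 minutes

Stage 2 ends at 12:15 + 484 min = 20:19.
Stage 1 starts at 20:19 − 270 min = 15:49.
Stage 2 starts at 15:49 + 170 min = 18:39.
Stage 1 ends at 18:39 − 65 min = 17:34.
The burn-in test ends at 17:34 + 280 min = 22:14.
From 12:15 to 22:14 is 599 minutes.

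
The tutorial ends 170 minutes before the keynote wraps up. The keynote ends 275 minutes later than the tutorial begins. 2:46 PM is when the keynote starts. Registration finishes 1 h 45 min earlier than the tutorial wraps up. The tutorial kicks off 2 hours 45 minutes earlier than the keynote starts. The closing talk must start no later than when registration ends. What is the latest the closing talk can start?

The tutorial starts at 2:46 PM − 165 min = 12:01 PM.
The keynote ends at 12:01 PM + 275 min = 4:36 PM.
The tutorial ends at 4:36 PM − 170 min = 1:46 PM.
Registration ends at 1:46 PM − 105 min = 12:01 PM.
The closing talk is bounded by registration, so the latest it can start is 12:01 PM.

12:01 PM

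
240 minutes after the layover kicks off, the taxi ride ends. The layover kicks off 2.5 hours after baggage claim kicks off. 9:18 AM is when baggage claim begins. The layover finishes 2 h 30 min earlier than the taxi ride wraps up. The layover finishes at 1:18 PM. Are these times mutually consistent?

The layover starts at 9:18 AM + 150 min = 11:48 AM.
The taxi ride ends at 11:48 AM + 240 min = 3:48 PM.
The layover ends at 3:48 PM − 150 min = 1:18 PM.
That matches the stated 1:18 PM, so the schedule is consistent.

Yes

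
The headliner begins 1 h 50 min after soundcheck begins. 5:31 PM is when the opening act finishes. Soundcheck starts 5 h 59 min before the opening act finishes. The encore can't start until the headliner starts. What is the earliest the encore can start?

Soundcheck starts at 5:31 PM − 359 min = 11:32 AM.
The headliner starts at 11:32 AM + 110 min = 1:22 PM.
The encore is bounded by the headliner, so the earliest it can start is 1:22 PM.

1:22 PM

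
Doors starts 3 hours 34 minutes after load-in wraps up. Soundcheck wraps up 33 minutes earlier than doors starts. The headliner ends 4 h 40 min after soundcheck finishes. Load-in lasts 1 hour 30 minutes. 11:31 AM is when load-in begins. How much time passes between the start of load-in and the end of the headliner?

9 hours 11 minutes

Load-in ends at 11:31 AM + 90 min = 1:01 PM.
Doors starts at 1:01 PM + 214 min = 4:35 PM.
Soundcheck ends at 4:35 PM − 33 min = 4:02 PM.
The headliner ends at 4:02 PM + 280 min = 8:42 PM.
From 11:31 AM to 8:42 PM is 9 hours 11 minutes.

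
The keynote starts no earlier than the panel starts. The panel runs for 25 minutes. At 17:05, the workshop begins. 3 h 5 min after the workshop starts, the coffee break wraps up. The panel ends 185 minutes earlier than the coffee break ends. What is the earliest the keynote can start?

The coffee break ends at 17:05 + 185 min = 20:10.
The panel ends at 20:10 − 185 min = 17:05.
The panel starts at 17:05 − 25 min = 16:40.
The keynote is bounded by the panel, so the earliest it can start is 16:40.

16:40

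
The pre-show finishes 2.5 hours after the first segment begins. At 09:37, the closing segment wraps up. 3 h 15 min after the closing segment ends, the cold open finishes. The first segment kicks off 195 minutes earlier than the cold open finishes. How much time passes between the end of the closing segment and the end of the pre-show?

The cold open ends at 09:37 + 195 min = 12:52.
The first segment starts at 12:52 − 195 min = 09:37.
The pre-show ends at 09:37 + 150 min = 12:07.
From 09:37 to 12:07 is 150 minutes.

150 minutes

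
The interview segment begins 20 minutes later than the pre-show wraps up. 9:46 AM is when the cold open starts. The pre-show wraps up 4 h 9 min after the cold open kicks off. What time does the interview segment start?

2:15 PM

The pre-show ends at 9:46 AM + 249 min = 1:55 PM.
The interview segment starts at 1:55 PM + 20 min = 2:15 PM.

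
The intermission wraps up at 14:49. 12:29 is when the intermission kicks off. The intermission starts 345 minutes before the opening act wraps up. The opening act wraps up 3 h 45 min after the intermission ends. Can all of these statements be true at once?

The opening act ends at 14:49 + 225 min = 18:34.
The intermission starts at 18:34 − 345 min = 12:49.
But the intermission is also said to start at 12:29 — a 20-minute conflict.

No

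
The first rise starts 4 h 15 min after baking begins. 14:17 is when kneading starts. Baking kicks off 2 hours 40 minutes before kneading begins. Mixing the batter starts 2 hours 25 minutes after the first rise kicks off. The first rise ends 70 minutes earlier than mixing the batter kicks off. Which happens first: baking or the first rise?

baking

Baking starts at 14:17 − 160 min = 11:37.
The first rise starts at 11:37 + 255 min = 15:52.
Baking starts at 11:37 and the first rise starts at 15:52, so baking is first.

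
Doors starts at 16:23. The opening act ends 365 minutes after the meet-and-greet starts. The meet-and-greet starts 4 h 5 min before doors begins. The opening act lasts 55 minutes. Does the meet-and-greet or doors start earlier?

The meet-and-greet starts at 16:23 − 245 min = 12:18.
The meet-and-greet starts at 12:18 and doors starts at 16:23, so the meet-and-greet is first.

the meet-and-greet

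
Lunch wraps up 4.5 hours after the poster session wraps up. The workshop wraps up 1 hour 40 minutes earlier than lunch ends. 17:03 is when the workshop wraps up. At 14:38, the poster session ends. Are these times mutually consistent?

No

Lunch ends at 14:38 + 270 min = 19:08.
The workshop ends at 19:08 − 100 min = 17:28.
But the workshop is also said to end at 17:03 — a 25-minute conflict.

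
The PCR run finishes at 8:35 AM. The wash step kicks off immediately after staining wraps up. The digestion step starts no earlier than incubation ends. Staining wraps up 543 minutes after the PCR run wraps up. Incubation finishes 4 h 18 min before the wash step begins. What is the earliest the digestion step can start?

Staining ends at 8:35 AM + 543 min = 5:38 PM.
So the wash step starts at 5:38 PM.
Incubation ends at 5:38 PM − 258 min = 1:20 PM.
The digestion step is bounded by incubation, so the earliest it can start is 1:20 PM.

1:20 PM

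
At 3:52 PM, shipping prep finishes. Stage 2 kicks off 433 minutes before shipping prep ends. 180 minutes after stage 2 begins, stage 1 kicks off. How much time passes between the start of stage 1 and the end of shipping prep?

Stage 2 starts at 3:52 PM − 433 min = 8:39 AM.
Stage 1 starts at 8:39 AM + 180 min = 11:39 AM.
From 11:39 AM to 3:52 PM is 4 h 13 min.

4 h 13 min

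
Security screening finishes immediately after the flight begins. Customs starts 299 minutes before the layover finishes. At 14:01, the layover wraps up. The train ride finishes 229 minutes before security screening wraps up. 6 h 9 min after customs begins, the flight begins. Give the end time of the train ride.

11:22

Customs starts at 14:01 − 299 min = 09:02.
The flight starts at 09:02 + 369 min = 15:11.
So security screening ends at 15:11.
The train ride ends at 15:11 − 229 min = 11:22.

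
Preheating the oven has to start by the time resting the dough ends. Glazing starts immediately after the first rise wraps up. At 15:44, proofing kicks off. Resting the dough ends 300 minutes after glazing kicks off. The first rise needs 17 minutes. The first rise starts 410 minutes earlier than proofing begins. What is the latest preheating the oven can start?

The first rise starts at 15:44 − 410 min = 08:54.
The first rise ends at 08:54 + 17 min = 09:11.
So glazing starts at 09:11.
Resting the dough ends at 09:11 + 300 min = 14:11.
Preheating the oven is bounded by resting the dough, so the latest it can start is 14:11.

14:11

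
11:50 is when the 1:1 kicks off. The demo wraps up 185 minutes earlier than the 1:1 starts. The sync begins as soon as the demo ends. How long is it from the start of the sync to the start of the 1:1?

3 h 5 min

The demo ends at 11:50 − 185 min = 08:45.
So the sync starts at 08:45.
From 08:45 to 11:50 is 3 h 5 min.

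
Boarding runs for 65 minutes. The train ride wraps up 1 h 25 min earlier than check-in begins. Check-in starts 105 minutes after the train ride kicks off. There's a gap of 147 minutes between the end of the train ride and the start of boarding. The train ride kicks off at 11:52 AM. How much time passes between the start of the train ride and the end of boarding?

232 minutes

Check-in starts at 11:52 AM + 105 min = 1:37 PM.
The train ride ends at 1:37 PM − 85 min = 12:12 PM.
Boarding starts at 12:12 PM + 147 min = 2:39 PM.
Boarding ends at 2:39 PM + 65 min = 3:44 PM.
From 11:52 AM to 3:44 PM is 232 minutes.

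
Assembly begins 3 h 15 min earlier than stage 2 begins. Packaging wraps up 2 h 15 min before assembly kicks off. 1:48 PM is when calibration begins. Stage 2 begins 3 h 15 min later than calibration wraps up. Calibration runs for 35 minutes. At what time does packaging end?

Calibration ends at 1:48 PM + 35 min = 2:23 PM.
Stage 2 starts at 2:23 PM + 195 min = 5:38 PM.
Assembly starts at 5:38 PM − 195 min = 2:23 PM.
Packaging ends at 2:23 PM − 135 min = 12:08 PM.

12:08 PM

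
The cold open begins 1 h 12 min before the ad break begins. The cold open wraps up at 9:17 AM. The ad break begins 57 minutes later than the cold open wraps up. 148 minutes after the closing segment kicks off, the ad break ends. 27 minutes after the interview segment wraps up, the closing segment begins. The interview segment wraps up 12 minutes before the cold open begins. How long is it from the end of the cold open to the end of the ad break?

The ad break starts at 9:17 AM + 57 min = 10:14 AM.
The cold open starts at 10:14 AM − 72 min = 9:02 AM.
The interview segment ends at 9:02 AM − 12 min = 8:50 AM.
The closing segment starts at 8:50 AM + 27 min = 9:17 AM.
The ad break ends at 9:17 AM + 148 min = 11:45 AM.
From 9:17 AM to 11:45 AM is 2 hours 28 minutes.

2 hours 28 minutes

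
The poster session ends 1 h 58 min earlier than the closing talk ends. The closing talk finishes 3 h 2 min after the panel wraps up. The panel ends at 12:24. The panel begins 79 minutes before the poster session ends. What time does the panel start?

12:09

The closing talk ends at 12:24 + 182 min = 15:26.
The poster session ends at 15:26 − 118 min = 13:28.
The panel starts at 13:28 − 79 min = 12:09.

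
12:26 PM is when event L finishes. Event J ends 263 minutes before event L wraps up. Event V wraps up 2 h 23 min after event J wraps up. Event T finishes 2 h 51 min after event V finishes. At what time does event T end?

1:17 PM

Event J ends at 12:26 PM − 263 min = 8:03 AM.
Event V ends at 8:03 AM + 143 min = 10:26 AM.
Event T ends at 10:26 AM + 171 min = 1:17 PM.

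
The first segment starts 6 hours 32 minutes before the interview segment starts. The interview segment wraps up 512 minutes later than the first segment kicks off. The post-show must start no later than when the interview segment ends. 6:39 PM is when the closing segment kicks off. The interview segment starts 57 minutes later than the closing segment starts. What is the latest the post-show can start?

9:36 PM

The interview segment starts at 6:39 PM + 57 min = 7:36 PM.
The first segment starts at 7:36 PM − 392 min = 1:04 PM.
The interview segment ends at 1:04 PM + 512 min = 9:36 PM.
The post-show is bounded by the interview segment, so the latest it can start is 9:36 PM.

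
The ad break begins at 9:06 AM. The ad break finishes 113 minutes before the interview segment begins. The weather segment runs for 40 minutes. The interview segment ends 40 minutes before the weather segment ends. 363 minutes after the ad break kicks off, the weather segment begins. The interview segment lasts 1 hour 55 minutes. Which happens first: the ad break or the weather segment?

The weather segment starts at 9:06 AM + 363 min = 3:09 PM.
The ad break starts at 9:06 AM and the weather segment starts at 3:09 PM, so the ad break is first.

the ad break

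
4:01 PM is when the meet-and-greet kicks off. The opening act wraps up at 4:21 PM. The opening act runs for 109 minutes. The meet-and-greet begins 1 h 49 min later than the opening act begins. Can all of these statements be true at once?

The opening act starts at 4:21 PM − 109 min = 2:32 PM.
The meet-and-greet starts at 2:32 PM + 109 min = 4:21 PM.
But the meet-and-greet is also said to start at 4:01 PM — a 20-minute conflict.

No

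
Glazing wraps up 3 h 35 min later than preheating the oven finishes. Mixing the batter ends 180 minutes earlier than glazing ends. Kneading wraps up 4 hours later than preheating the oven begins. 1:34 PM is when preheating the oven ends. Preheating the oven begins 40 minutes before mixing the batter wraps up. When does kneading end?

Glazing ends at 1:34 PM + 215 min = 5:09 PM.
Mixing the batter ends at 5:09 PM − 180 min = 2:09 PM.
Preheating the oven starts at 2:09 PM − 40 min = 1:29 PM.
Kneading ends at 1:29 PM + 240 min = 5:29 PM.

5:29 PM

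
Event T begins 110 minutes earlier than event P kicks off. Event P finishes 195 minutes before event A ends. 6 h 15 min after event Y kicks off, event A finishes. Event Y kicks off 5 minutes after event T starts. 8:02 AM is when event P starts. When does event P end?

9:17 AM

Event T starts at 8:02 AM − 110 min = 6:12 AM.
Event Y starts at 6:12 AM + 5 min = 6:17 AM.
Event A ends at 6:17 AM + 375 min = 12:32 PM.
Event P ends at 12:32 PM − 195 min = 9:17 AM.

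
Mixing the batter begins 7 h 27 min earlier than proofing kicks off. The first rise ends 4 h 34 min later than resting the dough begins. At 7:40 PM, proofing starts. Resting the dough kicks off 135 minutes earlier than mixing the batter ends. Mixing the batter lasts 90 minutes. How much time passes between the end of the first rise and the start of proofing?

3 h 38 min

Mixing the batter starts at 7:40 PM − 447 min = 12:13 PM.
Mixing the batter ends at 12:13 PM + 90 min = 1:43 PM.
Resting the dough starts at 1:43 PM − 135 min = 11:28 AM.
The first rise ends at 11:28 AM + 274 min = 4:02 PM.
From 4:02 PM to 7:40 PM is 3 h 38 min.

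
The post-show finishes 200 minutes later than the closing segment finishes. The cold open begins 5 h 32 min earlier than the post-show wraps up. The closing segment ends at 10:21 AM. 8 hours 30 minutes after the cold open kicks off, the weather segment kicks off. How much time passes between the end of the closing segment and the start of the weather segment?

The post-show ends at 10:21 AM + 200 min = 1:41 PM.
The cold open starts at 1:41 PM − 332 min = 8:09 AM.
The weather segment starts at 8:09 AM + 510 min = 4:39 PM.
From 10:21 AM to 4:39 PM is 6 hours 18 minutes.

6 hours 18 minutes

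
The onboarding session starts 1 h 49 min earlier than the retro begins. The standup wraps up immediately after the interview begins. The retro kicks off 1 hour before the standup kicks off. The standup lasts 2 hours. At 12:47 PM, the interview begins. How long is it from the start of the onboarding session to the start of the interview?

289 minutes

The standup ends at 12:47 PM.
The standup starts at 12:47 PM − 120 min = 10:47 AM.
The retro starts at 10:47 AM − 60 min = 9:47 AM.
The onboarding session starts at 9:47 AM − 109 min = 7:58 AM.
From 7:58 AM to 12:47 PM is 289 minutes.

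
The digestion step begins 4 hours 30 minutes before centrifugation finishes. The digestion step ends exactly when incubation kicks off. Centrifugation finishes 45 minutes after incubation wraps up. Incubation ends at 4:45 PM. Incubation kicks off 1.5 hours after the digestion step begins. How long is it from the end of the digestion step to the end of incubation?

2 h 15 min

Centrifugation ends at 4:45 PM + 45 min = 5:30 PM.
The digestion step starts at 5:30 PM − 270 min = 1:00 PM.
Incubation starts at 1:00 PM + 90 min = 2:30 PM.
So the digestion step ends at 2:30 PM.
From 2:30 PM to 4:45 PM is 2 h 15 min.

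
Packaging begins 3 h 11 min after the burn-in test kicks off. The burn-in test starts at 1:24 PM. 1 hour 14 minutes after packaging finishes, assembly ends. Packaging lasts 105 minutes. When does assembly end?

Packaging starts at 1:24 PM + 191 min = 4:35 PM.
Packaging ends at 4:35 PM + 105 min = 6:20 PM.
Assembly ends at 6:20 PM + 74 min = 7:34 PM.

7:34 PM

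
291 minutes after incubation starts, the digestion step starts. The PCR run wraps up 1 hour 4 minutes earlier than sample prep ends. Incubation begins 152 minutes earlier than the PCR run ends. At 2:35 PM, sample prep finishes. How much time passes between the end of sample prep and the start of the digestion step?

1 h 15 min

The PCR run ends at 2:35 PM − 64 min = 1:31 PM.
Incubation starts at 1:31 PM − 152 min = 10:59 AM.
The digestion step starts at 10:59 AM + 291 min = 3:50 PM.
From 2:35 PM to 3:50 PM is 1 h 15 min.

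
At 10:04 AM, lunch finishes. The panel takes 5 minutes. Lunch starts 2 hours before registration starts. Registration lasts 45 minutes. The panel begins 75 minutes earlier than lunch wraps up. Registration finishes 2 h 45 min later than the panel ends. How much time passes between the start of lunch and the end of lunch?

The panel starts at 10:04 AM − 75 min = 8:49 AM.
The panel ends at 8:49 AM + 5 min = 8:54 AM.
Registration ends at 8:54 AM + 165 min = 11:39 AM.
Registration starts at 11:39 AM − 45 min = 10:54 AM.
Lunch starts at 10:54 AM − 120 min = 8:54 AM.
From 8:54 AM to 10:04 AM is 70 minutes.

70 minutes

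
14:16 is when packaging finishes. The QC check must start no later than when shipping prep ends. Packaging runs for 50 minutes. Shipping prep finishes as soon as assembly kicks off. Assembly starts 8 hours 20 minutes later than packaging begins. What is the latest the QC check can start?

21:46

Packaging starts at 14:16 − 50 min = 13:26.
Assembly starts at 13:26 + 500 min = 21:46.
So shipping prep ends at 21:46.
The QC check is bounded by shipping prep, so the latest it can start is 21:46.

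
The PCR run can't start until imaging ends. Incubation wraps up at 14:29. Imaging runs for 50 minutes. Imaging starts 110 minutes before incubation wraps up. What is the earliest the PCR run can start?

13:29

Imaging starts at 14:29 − 110 min = 12:39.
Imaging ends at 12:39 + 50 min = 13:29.
The PCR run is bounded by imaging, so the earliest it can start is 13:29.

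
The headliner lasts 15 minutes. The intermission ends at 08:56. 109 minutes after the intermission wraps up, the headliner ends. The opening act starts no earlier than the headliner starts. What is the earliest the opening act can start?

The headliner ends at 08:56 + 109 min = 10:45.
The headliner starts at 10:45 − 15 min = 10:30.
The opening act is bounded by the headliner, so the earliest it can start is 10:30.

10:30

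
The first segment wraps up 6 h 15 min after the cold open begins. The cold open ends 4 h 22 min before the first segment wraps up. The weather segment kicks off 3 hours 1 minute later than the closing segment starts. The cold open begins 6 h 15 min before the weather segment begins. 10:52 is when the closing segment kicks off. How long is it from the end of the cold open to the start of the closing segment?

81 minutes

The weather segment starts at 10:52 + 181 min = 13:53.
The cold open starts at 13:53 − 375 min = 07:38.
The first segment ends at 07:38 + 375 min = 13:53.
The cold open ends at 13:53 − 262 min = 09:31.
From 09:31 to 10:52 is 81 minutes.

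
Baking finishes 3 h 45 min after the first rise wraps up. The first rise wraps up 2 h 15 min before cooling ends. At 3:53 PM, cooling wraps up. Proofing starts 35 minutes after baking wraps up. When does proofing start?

The first rise ends at 3:53 PM − 135 min = 1:38 PM.
Baking ends at 1:38 PM + 225 min = 5:23 PM.
Proofing starts at 5:23 PM + 35 min = 5:58 PM.

5:58 PM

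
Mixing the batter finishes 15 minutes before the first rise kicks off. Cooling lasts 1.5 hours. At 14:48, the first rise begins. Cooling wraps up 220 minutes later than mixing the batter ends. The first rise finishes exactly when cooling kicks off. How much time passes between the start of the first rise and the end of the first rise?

1 hour 55 minutes

Mixing the batter ends at 14:48 − 15 min = 14:33.
Cooling ends at 14:33 + 220 min = 18:13.
Cooling starts at 18:13 − 90 min = 16:43.
So the first rise ends at 16:43.
From 14:48 to 16:43 is 1 hour 55 minutes.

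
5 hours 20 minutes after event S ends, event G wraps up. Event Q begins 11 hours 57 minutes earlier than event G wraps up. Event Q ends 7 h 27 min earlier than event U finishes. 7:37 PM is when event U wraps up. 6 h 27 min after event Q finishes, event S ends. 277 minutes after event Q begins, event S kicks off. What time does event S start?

Event Q ends at 7:37 PM − 447 min = 12:10 PM.
Event S ends at 12:10 PM + 387 min = 6:37 PM.
Event G ends at 6:37 PM + 320 min = 11:57 PM.
Event Q starts at 11:57 PM − 717 min = 12:00 PM.
Event S starts at 12:00 PM + 277 min = 4:37 PM.

4:37 PM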